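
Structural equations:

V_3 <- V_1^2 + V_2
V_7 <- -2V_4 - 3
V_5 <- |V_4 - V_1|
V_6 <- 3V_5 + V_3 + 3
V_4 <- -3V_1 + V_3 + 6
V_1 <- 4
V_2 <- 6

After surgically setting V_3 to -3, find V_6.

39

The intervention breaks the incoming arrows to V_3: V_3 <- V_1^2 + V_2 no longer applies, and V_3 = -3.
V_4 = -3V_1 + V_3 + 6  [with V_1=4, V_3=-3]  = -9
V_5 = |V_4 - V_1|  [with V_4=-9, V_1=4]  = 13
V_6 = 3V_5 + V_3 + 3  [with V_5=13, V_3=-3]  = 39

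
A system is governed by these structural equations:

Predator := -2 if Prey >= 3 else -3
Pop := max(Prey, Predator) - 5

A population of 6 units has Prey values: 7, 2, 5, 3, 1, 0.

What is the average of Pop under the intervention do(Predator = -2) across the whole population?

-2

The intervention sets Predator=-2 in all 6 units regardless of Prey. Recomputing Pop per unit gives 2, -3, 0, -2, -4, -5; average -2.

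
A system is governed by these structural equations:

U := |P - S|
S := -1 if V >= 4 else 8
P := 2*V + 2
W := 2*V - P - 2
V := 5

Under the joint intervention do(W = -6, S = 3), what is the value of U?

9

Under do(W = -6, S = 3), each intervened variable's structural equation is replaced by its fixed value.
P = 2*V + 2  [with V=5]  = 12
U = |P - S|  [with P=12, S=3]  = 9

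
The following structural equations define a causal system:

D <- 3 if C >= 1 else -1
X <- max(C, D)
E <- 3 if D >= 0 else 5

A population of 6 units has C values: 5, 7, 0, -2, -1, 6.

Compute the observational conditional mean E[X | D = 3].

6

Observing D=3 restricts to units where D's equation naturally yields 3: C ∈ {5, 7, 6}. In that subpopulation X = 5, 7, 6, mean 6.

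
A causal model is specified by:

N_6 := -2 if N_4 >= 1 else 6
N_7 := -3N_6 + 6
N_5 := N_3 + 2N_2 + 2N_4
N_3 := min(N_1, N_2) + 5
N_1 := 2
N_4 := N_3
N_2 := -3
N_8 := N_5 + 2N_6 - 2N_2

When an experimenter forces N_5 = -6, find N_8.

-4

do(N_5=-6) replaces the equation N_5 := N_3 + 2N_2 + 2N_4 with the constant N_5 = -6.
N_3 = min(N_1, N_2) + 5  [with N_1=2, N_2=-3]  = 2
N_4 = N_3  [with N_3=2]  = 2
N_6 = -2 if N_4 >= 1 else 6  [with N_4=2]  = -2
N_8 = N_5 + 2N_6 - 2N_2  [with N_5=-6, N_6=-2, N_2=-3]  = -4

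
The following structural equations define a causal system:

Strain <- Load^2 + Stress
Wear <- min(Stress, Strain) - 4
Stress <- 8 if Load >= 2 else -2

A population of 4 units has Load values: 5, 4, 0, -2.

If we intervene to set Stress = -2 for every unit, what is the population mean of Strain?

Every unit gets Stress=-2 under the intervention. Strain values become 23, 14, -2, 2; E[Strain|do(Stress=-2)] = 9.25.

9.25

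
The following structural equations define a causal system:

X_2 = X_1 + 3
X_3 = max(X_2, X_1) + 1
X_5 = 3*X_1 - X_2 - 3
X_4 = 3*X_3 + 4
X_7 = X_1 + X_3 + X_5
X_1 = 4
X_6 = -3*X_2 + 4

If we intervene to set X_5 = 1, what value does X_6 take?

The intervention breaks the incoming arrows to X_5: X_5 = 3*X_1 - X_2 - 3 no longer applies, and X_5 = 1.
Since X_6 is not a descendant of the intervened variable, it is unaffected.
X_2 = X_1 + 3  [with X_1=4]  = 7
X_6 = -3*X_2 + 4  [with X_2=7]  = -17

-17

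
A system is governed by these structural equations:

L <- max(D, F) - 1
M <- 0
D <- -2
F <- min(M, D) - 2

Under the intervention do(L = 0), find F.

-4

Under do(L=0), the mechanism L <- max(D, F) - 1 is discarded; L is fixed at 0.
Since F is not a descendant of the intervened variable, it is unaffected.
F = min(M, D) - 2  [with M=0, D=-2]  = -4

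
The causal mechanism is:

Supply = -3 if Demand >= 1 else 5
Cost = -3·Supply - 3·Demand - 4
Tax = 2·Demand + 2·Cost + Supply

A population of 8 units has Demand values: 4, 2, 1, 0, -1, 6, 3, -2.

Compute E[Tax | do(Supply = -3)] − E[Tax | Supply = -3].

Under do(Supply=-3), Supply's equation is replaced by Supply=-3 for every unit. Per-unit Tax: -9, -1, 3, 7, 11, -17, -5, 15. Mean = 0.5.
Conditioning on Supply=-3 selects the 5 unit(s) with Demand ∈ {4, 2, 1, 6, 3}. Their Tax values: -9, -1, 3, -17, -5. Mean = -5.8.
Difference = 0.5 − (-5.8) = 6.3.

6.3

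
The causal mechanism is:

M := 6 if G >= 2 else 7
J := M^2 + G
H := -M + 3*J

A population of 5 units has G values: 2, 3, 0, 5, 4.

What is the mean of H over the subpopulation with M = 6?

E[H|M=6] averages over only the 4 units with M=6 (G = 2, 3, 5, 4): H = 108, 111, 117, 114, mean 112.5.

112.5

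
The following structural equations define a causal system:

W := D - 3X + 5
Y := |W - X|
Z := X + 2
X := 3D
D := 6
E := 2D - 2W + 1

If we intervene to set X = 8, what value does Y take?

Under do(X=8), the mechanism X := 3D is discarded; X is fixed at 8.
W = D - 3X + 5  [with D=6, X=8]  = -13
Y = |W - X|  [with W=-13, X=8]  = 21

21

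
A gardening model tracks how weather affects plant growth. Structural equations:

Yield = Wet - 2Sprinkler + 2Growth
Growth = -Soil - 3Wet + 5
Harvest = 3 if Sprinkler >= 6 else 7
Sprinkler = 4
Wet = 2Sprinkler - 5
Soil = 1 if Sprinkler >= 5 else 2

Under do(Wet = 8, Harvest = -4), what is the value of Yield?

-42

The joint intervention fixes Wet = 8, Harvest = -4, removing each variable's own equation.
Soil = 1 if Sprinkler >= 5 else 2  [with Sprinkler=4]  = 2
Growth = -Soil - 3Wet + 5  [with Soil=2, Wet=8]  = -21
Yield = Wet - 2Sprinkler + 2Growth  [with Wet=8, Sprinkler=4, Growth=-21]  = -42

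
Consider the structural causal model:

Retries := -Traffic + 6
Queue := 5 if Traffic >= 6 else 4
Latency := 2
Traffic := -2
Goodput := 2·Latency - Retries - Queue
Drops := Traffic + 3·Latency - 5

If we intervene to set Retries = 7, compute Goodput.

The intervention breaks the incoming arrows to Retries: Retries := -Traffic + 6 no longer applies, and Retries = 7.
Queue = 5 if Traffic >= 6 else 4  [with Traffic=-2]  = 4
Goodput = 2·Latency - Retries - Queue  [with Latency=2, Retries=7, Queue=4]  = -7

-7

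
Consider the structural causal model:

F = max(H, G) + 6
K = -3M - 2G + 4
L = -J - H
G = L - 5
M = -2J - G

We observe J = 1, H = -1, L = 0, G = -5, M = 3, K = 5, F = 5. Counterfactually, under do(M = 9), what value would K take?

The intervention breaks the incoming arrows to M: M = -2J - G no longer applies, and M = 9.
L = -J - H  [with J=1, H=-1]  = 0
G = L - 5  [with L=0]  = -5
K = -3M - 2G + 4  [with M=9, G=-5]  = -13

-13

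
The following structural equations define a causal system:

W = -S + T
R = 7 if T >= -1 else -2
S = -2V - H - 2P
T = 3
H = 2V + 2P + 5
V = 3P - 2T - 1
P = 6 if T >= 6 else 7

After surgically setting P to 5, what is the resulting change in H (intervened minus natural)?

Under do(P=5), the mechanism P = 6 if T >= 6 else 7 is discarded; P is fixed at 5.
V = 3P - 2T - 1  [with P=5, T=3]  = 8
H = 2V + 2P + 5  [with V=8, P=5]  = 31
Without intervention: P = 6 if T >= 6 else 7  [with T=3]  = 7; V = 3P - 2T - 1  [with P=7, T=3]  = 14; H = 2V + 2P + 5  [with V=14, P=7]  = 47.
Change = 31 − 47 = -16.

-16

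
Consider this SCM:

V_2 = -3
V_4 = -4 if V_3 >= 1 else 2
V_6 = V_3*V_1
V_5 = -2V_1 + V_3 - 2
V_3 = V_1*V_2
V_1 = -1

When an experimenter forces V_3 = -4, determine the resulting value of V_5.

do(V_3=-4) replaces the equation V_3 = V_1*V_2 with the constant V_3 = -4.
V_5 = -2V_1 + V_3 - 2  [with V_1=-1, V_3=-4]  = -4

-4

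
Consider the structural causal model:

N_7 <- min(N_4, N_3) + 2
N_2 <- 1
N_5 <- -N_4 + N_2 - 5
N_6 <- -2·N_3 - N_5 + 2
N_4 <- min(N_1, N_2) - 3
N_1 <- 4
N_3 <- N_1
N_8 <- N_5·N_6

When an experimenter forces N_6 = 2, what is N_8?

Intervening sets N_6 = 2 and removes its equation (N_6 <- -2·N_3 - N_5 + 2).
N_4 = min(N_1, N_2) - 3  [with N_1=4, N_2=1]  = -2
N_5 = -N_4 + N_2 - 5  [with N_4=-2, N_2=1]  = -2
N_8 = N_5·N_6  [with N_5=-2, N_6=2]  = -4

-4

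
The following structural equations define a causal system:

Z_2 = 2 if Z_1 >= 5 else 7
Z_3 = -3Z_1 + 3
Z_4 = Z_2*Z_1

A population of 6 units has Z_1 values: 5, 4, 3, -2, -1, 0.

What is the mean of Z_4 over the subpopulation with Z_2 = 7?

5.6

Observing Z_2=7 restricts to units where Z_2's equation naturally yields 7: Z_1 ∈ {4, 3, -2, -1, 0}. In that subpopulation Z_4 = 28, 21, -14, -7, 0, mean 5.6.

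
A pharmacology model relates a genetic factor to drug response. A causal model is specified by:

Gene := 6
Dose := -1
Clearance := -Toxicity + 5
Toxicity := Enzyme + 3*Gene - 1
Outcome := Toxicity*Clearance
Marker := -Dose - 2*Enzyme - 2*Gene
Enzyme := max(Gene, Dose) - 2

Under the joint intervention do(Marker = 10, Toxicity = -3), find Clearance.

8

The joint intervention fixes Marker = 10, Toxicity = -3, removing each variable's own equation.
Clearance = -Toxicity + 5  [with Toxicity=-3]  = 8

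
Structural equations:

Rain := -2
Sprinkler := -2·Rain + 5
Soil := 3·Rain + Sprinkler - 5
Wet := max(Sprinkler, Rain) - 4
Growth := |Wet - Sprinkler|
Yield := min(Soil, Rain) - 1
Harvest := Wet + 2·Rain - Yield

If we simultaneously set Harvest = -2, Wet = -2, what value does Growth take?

Under do(Harvest = -2, Wet = -2), each intervened variable's structural equation is replaced by its fixed value.
Sprinkler = -2·Rain + 5  [with Rain=-2]  = 9
Growth = |Wet - Sprinkler|  [with Wet=-2, Sprinkler=9]  = 11

11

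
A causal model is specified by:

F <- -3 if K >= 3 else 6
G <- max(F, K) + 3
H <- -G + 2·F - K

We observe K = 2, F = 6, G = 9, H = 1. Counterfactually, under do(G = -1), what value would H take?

11

The intervention breaks the incoming arrows to G: G <- max(F, K) + 3 no longer applies, and G = -1.
F = -3 if K >= 3 else 6  [with K=2]  = 6
H = -G + 2·F - K  [with G=-1, F=6, K=2]  = 11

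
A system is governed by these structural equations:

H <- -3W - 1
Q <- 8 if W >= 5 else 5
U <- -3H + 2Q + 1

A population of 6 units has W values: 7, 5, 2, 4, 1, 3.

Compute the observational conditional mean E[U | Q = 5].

36.5

E[U|Q=5] averages over only the 4 units with Q=5 (W = 2, 4, 1, 3): U = 32, 50, 23, 41, mean 36.5.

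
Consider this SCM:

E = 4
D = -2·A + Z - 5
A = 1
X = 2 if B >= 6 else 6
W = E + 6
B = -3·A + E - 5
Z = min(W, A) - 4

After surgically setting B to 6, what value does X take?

do(B=6) replaces the equation B = -3·A + E - 5 with the constant B = 6.
X = 2 if B >= 6 else 6  [with B=6]  = 2

2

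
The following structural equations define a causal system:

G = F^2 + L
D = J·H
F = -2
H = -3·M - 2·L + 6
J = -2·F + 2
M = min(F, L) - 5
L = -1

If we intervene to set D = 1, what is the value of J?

Under do(D=1), the mechanism D = J·H is discarded; D is fixed at 1.
Since J is not a descendant of the intervened variable, it is unaffected.
J = -2·F + 2  [with F=-2]  = 6

6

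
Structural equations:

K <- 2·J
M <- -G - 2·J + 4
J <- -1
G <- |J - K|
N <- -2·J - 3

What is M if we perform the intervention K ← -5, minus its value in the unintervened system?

-3

do(K=-5) replaces the equation K <- 2·J with the constant K = -5.
G = |J - K|  [with J=-1, K=-5]  = 4
M = -G - 2·J + 4  [with G=4, J=-1]  = 2
Without intervention: K = 2·J  [with J=-1]  = -2; G = |J - K|  [with J=-1, K=-2]  = 1; M = -G - 2·J + 4  [with G=1, J=-1]  = 5.
Change = 2 − 5 = -3.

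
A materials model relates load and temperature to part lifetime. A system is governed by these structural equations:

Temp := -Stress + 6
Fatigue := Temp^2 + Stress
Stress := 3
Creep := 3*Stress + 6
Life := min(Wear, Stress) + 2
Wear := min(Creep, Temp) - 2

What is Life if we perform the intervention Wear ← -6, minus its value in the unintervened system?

-7

Under do(Wear=-6), the mechanism Wear := min(Creep, Temp) - 2 is discarded; Wear is fixed at -6.
Life = min(Wear, Stress) + 2  [with Wear=-6, Stress=3]  = -4
Without intervention: Temp = -Stress + 6  [with Stress=3]  = 3; Creep = 3*Stress + 6  [with Stress=3]  = 15; Wear = min(Creep, Temp) - 2  [with Creep=15, Temp=3]  = 1; Life = min(Wear, Stress) + 2  [with Wear=1, Stress=3]  = 3.
Change = -4 − 3 = -7.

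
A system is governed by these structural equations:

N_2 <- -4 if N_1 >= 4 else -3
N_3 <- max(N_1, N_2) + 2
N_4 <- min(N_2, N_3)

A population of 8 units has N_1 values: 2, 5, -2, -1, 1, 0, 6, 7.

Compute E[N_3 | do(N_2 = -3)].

Under do(N_2=-3), N_2's equation is replaced by N_2=-3 for every unit. Per-unit N_3: 4, 7, 0, 1, 3, 2, 8, 9. Mean = 4.25.

4.25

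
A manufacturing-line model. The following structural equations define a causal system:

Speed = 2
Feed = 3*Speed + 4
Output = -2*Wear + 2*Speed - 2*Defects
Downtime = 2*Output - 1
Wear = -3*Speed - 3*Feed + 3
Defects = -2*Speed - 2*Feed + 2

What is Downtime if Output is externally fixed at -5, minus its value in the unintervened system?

The intervention breaks the incoming arrows to Output: Output = -2*Wear + 2*Speed - 2*Defects no longer applies, and Output = -5.
Downtime = 2*Output - 1  [with Output=-5]  = -11
Without intervention: Feed = 3*Speed + 4  [with Speed=2]  = 10; Wear = -3*Speed - 3*Feed + 3  [with Speed=2, Feed=10]  = -33; Defects = -2*Speed - 2*Feed + 2  [with Speed=2, Feed=10]  = -22; Output = -2*Wear + 2*Speed - 2*Defects  [with Wear=-33, Speed=2, Defects=-22]  = 114; Downtime = 2*Output - 1  [with Output=114]  = 227.
Change = -11 − 227 = -238.

-238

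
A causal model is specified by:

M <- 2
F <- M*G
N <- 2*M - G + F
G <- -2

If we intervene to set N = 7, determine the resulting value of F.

Under do(N=7), the mechanism N <- 2*M - G + F is discarded; N is fixed at 7.
Since F is not a descendant of the intervened variable, it is unaffected.
F = M*G  [with M=2, G=-2]  = -4

-4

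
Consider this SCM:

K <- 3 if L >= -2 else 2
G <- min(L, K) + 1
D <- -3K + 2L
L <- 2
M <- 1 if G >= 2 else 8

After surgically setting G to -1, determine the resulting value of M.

The intervention breaks the incoming arrows to G: G <- min(L, K) + 1 no longer applies, and G = -1.
M = 1 if G >= 2 else 8  [with G=-1]  = 8

8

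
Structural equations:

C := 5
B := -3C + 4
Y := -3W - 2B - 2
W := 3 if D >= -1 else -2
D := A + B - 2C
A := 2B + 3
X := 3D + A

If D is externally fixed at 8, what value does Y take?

The intervention breaks the incoming arrows to D: D := A + B - 2C no longer applies, and D = 8.
B = -3C + 4  [with C=5]  = -11
W = 3 if D >= -1 else -2  [with D=8]  = 3
Y = -3W - 2B - 2  [with W=3, B=-11]  = 11

11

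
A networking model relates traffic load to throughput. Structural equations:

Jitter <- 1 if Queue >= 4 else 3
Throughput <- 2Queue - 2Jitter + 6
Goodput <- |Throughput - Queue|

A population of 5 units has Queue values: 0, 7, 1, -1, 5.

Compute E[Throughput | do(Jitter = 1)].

8.8

Every unit gets Jitter=1 under the intervention. Throughput values become 4, 18, 6, 2, 14; E[Throughput|do(Jitter=1)] = 8.8.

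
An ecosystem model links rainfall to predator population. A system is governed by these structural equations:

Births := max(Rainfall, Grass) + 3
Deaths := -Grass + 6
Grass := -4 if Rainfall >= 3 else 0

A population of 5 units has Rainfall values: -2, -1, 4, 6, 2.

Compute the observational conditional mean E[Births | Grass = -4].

8

Conditioning on Grass=-4 selects the 2 unit(s) with Rainfall ∈ {4, 6}. Their Births values: 7, 9. Mean = 8.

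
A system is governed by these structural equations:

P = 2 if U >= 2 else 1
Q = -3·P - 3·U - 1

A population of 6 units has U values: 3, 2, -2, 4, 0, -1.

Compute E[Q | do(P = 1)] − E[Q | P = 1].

Every unit gets P=1 under the intervention. Q values become -13, -10, 2, -16, -4, -1; E[Q|do(P=1)] = -7.
Observing P=1 restricts to units where P's equation naturally yields 1: U ∈ {-2, 0, -1}. In that subpopulation Q = 2, -4, -1, mean -1.
Difference = -7 − (-1) = -6.

-6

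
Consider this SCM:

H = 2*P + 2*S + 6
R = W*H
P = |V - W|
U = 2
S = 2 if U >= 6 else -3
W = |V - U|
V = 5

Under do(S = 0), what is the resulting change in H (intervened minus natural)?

6

The intervention breaks the incoming arrows to S: S = 2 if U >= 6 else -3 no longer applies, and S = 0.
W = |V - U|  [with V=5, U=2]  = 3
P = |V - W|  [with V=5, W=3]  = 2
H = 2*P + 2*S + 6  [with P=2, S=0]  = 10
Without intervention: S = 2 if U >= 6 else -3  [with U=2]  = -3; W = |V - U|  [with V=5, U=2]  = 3; P = |V - W|  [with V=5, W=3]  = 2; H = 2*P + 2*S + 6  [with P=2, S=-3]  = 4.
Change = 10 − 4 = 6.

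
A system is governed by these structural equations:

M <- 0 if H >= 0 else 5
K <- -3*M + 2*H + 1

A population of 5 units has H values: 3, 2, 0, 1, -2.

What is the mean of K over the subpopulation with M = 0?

4

Observing M=0 restricts to units where M's equation naturally yields 0: H ∈ {3, 2, 0, 1}. In that subpopulation K = 7, 5, 1, 3, mean 4.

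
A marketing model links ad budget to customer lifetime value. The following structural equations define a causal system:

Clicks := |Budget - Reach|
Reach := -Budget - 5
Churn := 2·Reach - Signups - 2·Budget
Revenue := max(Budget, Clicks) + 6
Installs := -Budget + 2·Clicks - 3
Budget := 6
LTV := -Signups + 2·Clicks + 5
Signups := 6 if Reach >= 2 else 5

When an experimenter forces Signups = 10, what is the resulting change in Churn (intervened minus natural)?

The intervention breaks the incoming arrows to Signups: Signups := 6 if Reach >= 2 else 5 no longer applies, and Signups = 10.
Reach = -Budget - 5  [with Budget=6]  = -11
Churn = 2·Reach - Signups - 2·Budget  [with Reach=-11, Signups=10, Budget=6]  = -44
Without intervention: Reach = -Budget - 5  [with Budget=6]  = -11; Signups = 6 if Reach >= 2 else 5  [with Reach=-11]  = 5; Churn = 2·Reach - Signups - 2·Budget  [with Reach=-11, Signups=5, Budget=6]  = -39.
Change = -44 − (-39) = -5.

-5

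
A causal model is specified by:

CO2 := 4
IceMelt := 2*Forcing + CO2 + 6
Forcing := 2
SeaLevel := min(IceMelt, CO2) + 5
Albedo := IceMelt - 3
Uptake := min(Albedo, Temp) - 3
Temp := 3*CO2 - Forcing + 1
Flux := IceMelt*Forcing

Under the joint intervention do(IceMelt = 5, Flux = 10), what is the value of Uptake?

Setting IceMelt = 5, Flux = 10 by intervention discards those variables' equations.
Temp = 3*CO2 - Forcing + 1  [with CO2=4, Forcing=2]  = 11
Albedo = IceMelt - 3  [with IceMelt=5]  = 2
Uptake = min(Albedo, Temp) - 3  [with Albedo=2, Temp=11]  = -1

-1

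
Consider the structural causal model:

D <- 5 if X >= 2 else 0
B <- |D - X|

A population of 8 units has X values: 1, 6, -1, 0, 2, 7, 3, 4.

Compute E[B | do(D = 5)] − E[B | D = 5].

1.2

Every unit gets D=5 under the intervention. B values become 4, 1, 6, 5, 3, 2, 2, 1; E[B|do(D=5)] = 3.
Conditioning on D=5 selects the 5 unit(s) with X ∈ {6, 2, 7, 3, 4}. Their B values: 1, 3, 2, 2, 1. Mean = 1.8.
Difference = 3 − 1.8 = 1.2.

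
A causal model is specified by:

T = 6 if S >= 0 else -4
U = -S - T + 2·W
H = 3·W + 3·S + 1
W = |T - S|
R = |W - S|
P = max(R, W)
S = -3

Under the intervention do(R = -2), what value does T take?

-4

do(R=-2) replaces the equation R = |W - S| with the constant R = -2.
T is not downstream of the intervention, so its value is determined by the original equations.
T = 6 if S >= 0 else -4  [with S=-3]  = -4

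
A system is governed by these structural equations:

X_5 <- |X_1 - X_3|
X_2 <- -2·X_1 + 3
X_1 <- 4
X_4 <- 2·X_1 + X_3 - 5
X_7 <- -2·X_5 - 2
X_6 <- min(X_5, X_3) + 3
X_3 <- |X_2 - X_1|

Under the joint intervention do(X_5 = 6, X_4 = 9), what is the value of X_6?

9

Setting X_5 = 6, X_4 = 9 by intervention discards those variables' equations.
X_2 = -2·X_1 + 3  [with X_1=4]  = -5
X_3 = |X_2 - X_1|  [with X_2=-5, X_1=4]  = 9
X_6 = min(X_5, X_3) + 3  [with X_5=6, X_3=9]  = 9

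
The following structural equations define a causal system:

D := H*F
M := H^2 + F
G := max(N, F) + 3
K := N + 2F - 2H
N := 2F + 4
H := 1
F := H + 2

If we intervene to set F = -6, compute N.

The intervention breaks the incoming arrows to F: F := H + 2 no longer applies, and F = -6.
N = 2F + 4  [with F=-6]  = -8

-8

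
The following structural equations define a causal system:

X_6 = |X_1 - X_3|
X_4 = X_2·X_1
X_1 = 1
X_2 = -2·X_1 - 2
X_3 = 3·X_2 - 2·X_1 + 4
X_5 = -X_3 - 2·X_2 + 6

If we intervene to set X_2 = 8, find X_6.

Under do(X_2=8), the mechanism X_2 = -2·X_1 - 2 is discarded; X_2 is fixed at 8.
X_3 = 3·X_2 - 2·X_1 + 4  [with X_2=8, X_1=1]  = 26
X_6 = |X_1 - X_3|  [with X_1=1, X_3=26]  = 25

25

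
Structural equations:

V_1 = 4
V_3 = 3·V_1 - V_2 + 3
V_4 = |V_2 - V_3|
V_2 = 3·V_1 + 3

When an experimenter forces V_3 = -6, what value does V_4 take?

The intervention breaks the incoming arrows to V_3: V_3 = 3·V_1 - V_2 + 3 no longer applies, and V_3 = -6.
V_2 = 3·V_1 + 3  [with V_1=4]  = 15
V_4 = |V_2 - V_3|  [with V_2=15, V_3=-6]  = 21

21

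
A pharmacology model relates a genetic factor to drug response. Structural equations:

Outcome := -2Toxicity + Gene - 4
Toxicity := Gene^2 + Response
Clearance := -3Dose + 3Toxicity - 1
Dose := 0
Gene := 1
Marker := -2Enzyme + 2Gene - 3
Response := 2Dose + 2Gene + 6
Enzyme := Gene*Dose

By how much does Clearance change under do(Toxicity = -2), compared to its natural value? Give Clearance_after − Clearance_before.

Intervening sets Toxicity = -2 and removes its equation (Toxicity := Gene^2 + Response).
Clearance = -3Dose + 3Toxicity - 1  [with Dose=0, Toxicity=-2]  = -7
Without intervention: Response = 2Dose + 2Gene + 6  [with Dose=0, Gene=1]  = 8; Toxicity = Gene^2 + Response  [with Gene=1, Response=8]  = 9; Clearance = -3Dose + 3Toxicity - 1  [with Dose=0, Toxicity=9]  = 26.
Change = -7 − 26 = -33.

-33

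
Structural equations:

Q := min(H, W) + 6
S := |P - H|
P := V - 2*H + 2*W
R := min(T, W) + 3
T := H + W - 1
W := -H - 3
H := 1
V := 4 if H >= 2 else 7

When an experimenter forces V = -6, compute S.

Under do(V=-6), the mechanism V := 4 if H >= 2 else 7 is discarded; V is fixed at -6.
W = -H - 3  [with H=1]  = -4
P = V - 2*H + 2*W  [with V=-6, H=1, W=-4]  = -16
S = |P - H|  [with P=-16, H=1]  = 17

17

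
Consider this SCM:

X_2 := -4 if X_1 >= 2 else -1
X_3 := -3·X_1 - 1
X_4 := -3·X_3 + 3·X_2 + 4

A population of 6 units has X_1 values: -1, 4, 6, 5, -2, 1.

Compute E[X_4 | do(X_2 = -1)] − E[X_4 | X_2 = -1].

25.5

Under do(X_2=-1), X_2's equation is replaced by X_2=-1 for every unit. Per-unit X_4: -5, 40, 58, 49, -14, 13. Mean = 23.5.
Conditioning on X_2=-1 selects the 3 unit(s) with X_1 ∈ {-1, -2, 1}. Their X_4 values: -5, -14, 13. Mean = -2.
Difference = 23.5 − (-2) = 25.5.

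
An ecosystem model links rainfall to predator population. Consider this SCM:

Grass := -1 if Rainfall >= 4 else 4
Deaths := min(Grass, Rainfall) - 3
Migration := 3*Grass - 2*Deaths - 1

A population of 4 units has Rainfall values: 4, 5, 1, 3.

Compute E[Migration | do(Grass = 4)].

11

Under do(Grass=4), Grass's equation is replaced by Grass=4 for every unit. Per-unit Migration: 9, 9, 15, 11. Mean = 11.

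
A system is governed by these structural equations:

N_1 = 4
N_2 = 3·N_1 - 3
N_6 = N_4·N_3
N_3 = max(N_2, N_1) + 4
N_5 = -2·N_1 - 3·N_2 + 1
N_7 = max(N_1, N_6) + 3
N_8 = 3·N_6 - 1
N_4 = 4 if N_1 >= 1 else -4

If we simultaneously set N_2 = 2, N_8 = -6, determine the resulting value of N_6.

32

Under do(N_2 = 2, N_8 = -6), each intervened variable's structural equation is replaced by its fixed value.
N_3 = max(N_2, N_1) + 4  [with N_2=2, N_1=4]  = 8
N_4 = 4 if N_1 >= 1 else -4  [with N_1=4]  = 4
N_6 = N_4·N_3  [with N_4=4, N_3=8]  = 32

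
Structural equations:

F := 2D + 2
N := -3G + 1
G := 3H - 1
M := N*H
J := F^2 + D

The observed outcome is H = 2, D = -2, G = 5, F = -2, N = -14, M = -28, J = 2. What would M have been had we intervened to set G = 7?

The intervention breaks the incoming arrows to G: G := 3H - 1 no longer applies, and G = 7.
N = -3G + 1  [with G=7]  = -20
M = N*H  [with N=-20, H=2]  = -40

-40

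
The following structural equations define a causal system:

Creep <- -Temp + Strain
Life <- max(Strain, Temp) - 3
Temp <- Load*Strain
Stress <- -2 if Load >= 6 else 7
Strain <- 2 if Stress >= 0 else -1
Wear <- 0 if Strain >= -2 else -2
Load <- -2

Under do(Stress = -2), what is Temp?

Under do(Stress=-2), the mechanism Stress <- -2 if Load >= 6 else 7 is discarded; Stress is fixed at -2.
Strain = 2 if Stress >= 0 else -1  [with Stress=-2]  = -1
Temp = Load*Strain  [with Load=-2, Strain=-1]  = 2

2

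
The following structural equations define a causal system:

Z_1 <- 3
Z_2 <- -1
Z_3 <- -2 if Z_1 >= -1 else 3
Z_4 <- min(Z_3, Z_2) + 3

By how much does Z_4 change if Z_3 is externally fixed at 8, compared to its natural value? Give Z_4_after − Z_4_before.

1

The intervention breaks the incoming arrows to Z_3: Z_3 <- -2 if Z_1 >= -1 else 3 no longer applies, and Z_3 = 8.
Z_4 = min(Z_3, Z_2) + 3  [with Z_3=8, Z_2=-1]  = 2
Without intervention: Z_3 = -2 if Z_1 >= -1 else 3  [with Z_1=3]  = -2; Z_4 = min(Z_3, Z_2) + 3  [with Z_3=-2, Z_2=-1]  = 1.
Change = 2 − 1 = 1.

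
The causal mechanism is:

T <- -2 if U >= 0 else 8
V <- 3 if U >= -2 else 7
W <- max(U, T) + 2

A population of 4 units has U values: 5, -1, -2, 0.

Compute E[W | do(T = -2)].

2.5

Every unit gets T=-2 under the intervention. W values become 7, 1, 0, 2; E[W|do(T=-2)] = 2.5.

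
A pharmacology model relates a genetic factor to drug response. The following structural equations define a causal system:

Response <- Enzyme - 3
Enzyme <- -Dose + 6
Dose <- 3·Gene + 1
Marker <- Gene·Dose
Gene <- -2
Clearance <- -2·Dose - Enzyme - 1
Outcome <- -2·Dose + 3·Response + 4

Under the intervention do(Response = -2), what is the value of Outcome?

Under do(Response=-2), the mechanism Response <- Enzyme - 3 is discarded; Response is fixed at -2.
Dose = 3·Gene + 1  [with Gene=-2]  = -5
Outcome = -2·Dose + 3·Response + 4  [with Dose=-5, Response=-2]  = 8

8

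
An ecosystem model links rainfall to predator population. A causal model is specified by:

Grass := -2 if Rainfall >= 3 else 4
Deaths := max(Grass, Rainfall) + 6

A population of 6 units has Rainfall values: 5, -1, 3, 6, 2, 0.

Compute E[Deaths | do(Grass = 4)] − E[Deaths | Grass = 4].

Under do(Grass=4), Grass's equation is replaced by Grass=4 for every unit. Per-unit Deaths: 11, 10, 10, 12, 10, 10. Mean = 10.5.
Conditioning on Grass=4 selects the 3 unit(s) with Rainfall ∈ {-1, 2, 0}. Their Deaths values: 10, 10, 10. Mean = 10.
Difference = 10.5 − 10 = 0.5.

0.5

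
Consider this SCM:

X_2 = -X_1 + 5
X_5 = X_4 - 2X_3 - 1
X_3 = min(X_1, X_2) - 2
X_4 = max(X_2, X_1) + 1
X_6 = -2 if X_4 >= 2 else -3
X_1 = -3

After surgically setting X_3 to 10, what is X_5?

do(X_3=10) replaces the equation X_3 = min(X_1, X_2) - 2 with the constant X_3 = 10.
X_2 = -X_1 + 5  [with X_1=-3]  = 8
X_4 = max(X_2, X_1) + 1  [with X_2=8, X_1=-3]  = 9
X_5 = X_4 - 2X_3 - 1  [with X_4=9, X_3=10]  = -12

-12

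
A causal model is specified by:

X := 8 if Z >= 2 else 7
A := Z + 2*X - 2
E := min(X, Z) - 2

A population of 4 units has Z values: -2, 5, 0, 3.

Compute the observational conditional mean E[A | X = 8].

Observing X=8 restricts to units where X's equation naturally yields 8: Z ∈ {5, 3}. In that subpopulation A = 19, 17, mean 18.

18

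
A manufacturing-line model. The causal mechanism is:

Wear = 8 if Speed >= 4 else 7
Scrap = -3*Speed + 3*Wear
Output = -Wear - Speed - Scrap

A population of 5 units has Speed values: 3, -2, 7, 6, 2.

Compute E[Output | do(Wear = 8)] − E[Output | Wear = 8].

-6.6

The intervention sets Wear=8 in all 5 units regardless of Speed. Recomputing Output per unit gives -26, -36, -18, -20, -28; average -25.6.
E[Output|Wear=8] averages over only the 2 units with Wear=8 (Speed = 7, 6): Output = -18, -20, mean -19.
Difference = -25.6 − (-19) = -6.6.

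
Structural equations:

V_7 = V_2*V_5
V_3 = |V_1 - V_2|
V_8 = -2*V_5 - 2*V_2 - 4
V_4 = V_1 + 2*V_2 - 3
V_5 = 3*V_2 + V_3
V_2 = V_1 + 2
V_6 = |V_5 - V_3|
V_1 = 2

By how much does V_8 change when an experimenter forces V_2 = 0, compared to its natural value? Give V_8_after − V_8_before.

do(V_2=0) replaces the equation V_2 = V_1 + 2 with the constant V_2 = 0.
V_3 = |V_1 - V_2|  [with V_1=2, V_2=0]  = 2
V_5 = 3*V_2 + V_3  [with V_2=0, V_3=2]  = 2
V_8 = -2*V_5 - 2*V_2 - 4  [with V_5=2, V_2=0]  = -8
Without intervention: V_2 = V_1 + 2  [with V_1=2]  = 4; V_3 = |V_1 - V_2|  [with V_1=2, V_2=4]  = 2; V_5 = 3*V_2 + V_3  [with V_2=4, V_3=2]  = 14; V_8 = -2*V_5 - 2*V_2 - 4  [with V_5=14, V_2=4]  = -40.
Change = -8 − (-40) = 32.

32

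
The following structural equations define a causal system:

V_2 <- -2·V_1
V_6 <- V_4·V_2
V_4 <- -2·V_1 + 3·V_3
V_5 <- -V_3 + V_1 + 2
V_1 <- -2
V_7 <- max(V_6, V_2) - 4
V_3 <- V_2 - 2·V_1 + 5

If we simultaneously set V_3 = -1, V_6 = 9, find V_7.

5

Under do(V_3 = -1, V_6 = 9), each intervened variable's structural equation is replaced by its fixed value.
V_2 = -2·V_1  [with V_1=-2]  = 4
V_7 = max(V_6, V_2) - 4  [with V_6=9, V_2=4]  = 5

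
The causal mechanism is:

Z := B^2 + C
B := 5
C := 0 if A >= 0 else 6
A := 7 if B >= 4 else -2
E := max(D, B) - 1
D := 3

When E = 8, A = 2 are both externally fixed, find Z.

The joint intervention fixes E = 8, A = 2, removing each variable's own equation.
C = 0 if A >= 0 else 6  [with A=2]  = 0
Z = B^2 + C  [with B=5, C=0]  = 25

25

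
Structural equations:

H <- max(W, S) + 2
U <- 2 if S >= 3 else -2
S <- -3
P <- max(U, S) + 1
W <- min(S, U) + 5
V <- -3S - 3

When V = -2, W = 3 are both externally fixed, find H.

The joint intervention fixes V = -2, W = 3, removing each variable's own equation.
H = max(W, S) + 2  [with W=3, S=-3]  = 5

5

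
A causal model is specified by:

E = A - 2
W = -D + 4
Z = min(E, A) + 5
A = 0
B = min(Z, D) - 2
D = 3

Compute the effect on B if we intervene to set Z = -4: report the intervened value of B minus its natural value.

-7

Under do(Z=-4), the mechanism Z = min(E, A) + 5 is discarded; Z is fixed at -4.
B = min(Z, D) - 2  [with Z=-4, D=3]  = -6
Without intervention: E = A - 2  [with A=0]  = -2; Z = min(E, A) + 5  [with E=-2, A=0]  = 3; B = min(Z, D) - 2  [with Z=3, D=3]  = 1.
Change = -6 − 1 = -7.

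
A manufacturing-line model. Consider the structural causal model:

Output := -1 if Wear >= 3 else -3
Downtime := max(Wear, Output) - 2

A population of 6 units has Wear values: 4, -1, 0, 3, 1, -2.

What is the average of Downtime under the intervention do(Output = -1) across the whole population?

do(Output=-1) breaks Output's dependence on Wear. With Output=-1 fixed, Downtime across the units is 2, -3, -2, 1, -1, -3, mean -1.

-1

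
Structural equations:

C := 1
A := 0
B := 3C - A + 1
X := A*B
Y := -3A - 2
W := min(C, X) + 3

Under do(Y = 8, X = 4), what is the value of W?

Setting Y = 8, X = 4 by intervention discards those variables' equations.
W = min(C, X) + 3  [with C=1, X=4]  = 4

4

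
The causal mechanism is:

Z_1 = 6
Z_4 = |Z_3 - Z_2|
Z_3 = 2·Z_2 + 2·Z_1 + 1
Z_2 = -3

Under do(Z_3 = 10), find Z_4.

The intervention breaks the incoming arrows to Z_3: Z_3 = 2·Z_2 + 2·Z_1 + 1 no longer applies, and Z_3 = 10.
Z_4 = |Z_3 - Z_2|  [with Z_3=10, Z_2=-3]  = 13

13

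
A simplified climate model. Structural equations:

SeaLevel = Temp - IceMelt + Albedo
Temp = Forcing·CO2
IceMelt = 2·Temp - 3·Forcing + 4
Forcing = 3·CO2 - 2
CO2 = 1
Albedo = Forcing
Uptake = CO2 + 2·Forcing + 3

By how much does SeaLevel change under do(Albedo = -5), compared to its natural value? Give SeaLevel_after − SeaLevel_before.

The intervention breaks the incoming arrows to Albedo: Albedo = Forcing no longer applies, and Albedo = -5.
Forcing = 3·CO2 - 2  [with CO2=1]  = 1
Temp = Forcing·CO2  [with Forcing=1, CO2=1]  = 1
IceMelt = 2·Temp - 3·Forcing + 4  [with Temp=1, Forcing=1]  = 3
SeaLevel = Temp - IceMelt + Albedo  [with Temp=1, IceMelt=3, Albedo=-5]  = -7
Without intervention: Forcing = 3·CO2 - 2  [with CO2=1]  = 1; Temp = Forcing·CO2  [with Forcing=1, CO2=1]  = 1; IceMelt = 2·Temp - 3·Forcing + 4  [with Temp=1, Forcing=1]  = 3; Albedo = Forcing  [with Forcing=1]  = 1; SeaLevel = Temp - IceMelt + Albedo  [with Temp=1, IceMelt=3, Albedo=1]  = -1.
Change = -7 − (-1) = -6.

-6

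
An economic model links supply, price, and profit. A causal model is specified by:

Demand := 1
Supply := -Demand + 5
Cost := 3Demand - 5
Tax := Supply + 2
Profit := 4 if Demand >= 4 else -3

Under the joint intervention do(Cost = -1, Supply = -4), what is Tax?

The joint intervention fixes Cost = -1, Supply = -4, removing each variable's own equation.
Tax = Supply + 2  [with Supply=-4]  = -2

-2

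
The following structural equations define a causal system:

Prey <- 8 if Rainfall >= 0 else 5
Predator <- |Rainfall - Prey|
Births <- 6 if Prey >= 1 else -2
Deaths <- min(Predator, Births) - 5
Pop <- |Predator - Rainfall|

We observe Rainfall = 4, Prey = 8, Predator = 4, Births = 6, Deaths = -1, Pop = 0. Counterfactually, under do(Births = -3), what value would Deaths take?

Intervening sets Births = -3 and removes its equation (Births <- 6 if Prey >= 1 else -2).
Prey = 8 if Rainfall >= 0 else 5  [with Rainfall=4]  = 8
Predator = |Rainfall - Prey|  [with Rainfall=4, Prey=8]  = 4
Deaths = min(Predator, Births) - 5  [with Predator=4, Births=-3]  = -8

-8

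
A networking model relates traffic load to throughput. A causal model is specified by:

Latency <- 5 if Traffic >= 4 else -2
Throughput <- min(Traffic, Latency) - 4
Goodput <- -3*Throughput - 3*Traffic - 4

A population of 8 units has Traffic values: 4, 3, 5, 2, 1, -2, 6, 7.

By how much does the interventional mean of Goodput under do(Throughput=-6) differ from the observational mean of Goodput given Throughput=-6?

The intervention sets Throughput=-6 in all 8 units regardless of Traffic. Recomputing Goodput per unit gives 2, 5, -1, 8, 11, 20, -4, -7; average 4.25.
E[Goodput|Throughput=-6] averages over only the 4 units with Throughput=-6 (Traffic = 3, 2, 1, -2): Goodput = 5, 8, 11, 20, mean 11.
Difference = 4.25 − 11 = -6.75.

-6.75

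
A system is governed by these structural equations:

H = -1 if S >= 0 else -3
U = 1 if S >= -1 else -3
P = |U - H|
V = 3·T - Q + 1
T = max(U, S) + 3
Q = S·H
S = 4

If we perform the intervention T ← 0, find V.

Under do(T=0), the mechanism T = max(U, S) + 3 is discarded; T is fixed at 0.
H = -1 if S >= 0 else -3  [with S=4]  = -1
Q = S·H  [with S=4, H=-1]  = -4
V = 3·T - Q + 1  [with T=0, Q=-4]  = 5

5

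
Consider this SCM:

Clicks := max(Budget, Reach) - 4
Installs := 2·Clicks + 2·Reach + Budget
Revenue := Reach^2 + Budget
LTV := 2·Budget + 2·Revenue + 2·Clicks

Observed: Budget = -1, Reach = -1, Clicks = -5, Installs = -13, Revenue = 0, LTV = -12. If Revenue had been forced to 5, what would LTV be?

The intervention breaks the incoming arrows to Revenue: Revenue := Reach^2 + Budget no longer applies, and Revenue = 5.
Clicks = max(Budget, Reach) - 4  [with Budget=-1, Reach=-1]  = -5
LTV = 2·Budget + 2·Revenue + 2·Clicks  [with Budget=-1, Revenue=5, Clicks=-5]  = -2

-2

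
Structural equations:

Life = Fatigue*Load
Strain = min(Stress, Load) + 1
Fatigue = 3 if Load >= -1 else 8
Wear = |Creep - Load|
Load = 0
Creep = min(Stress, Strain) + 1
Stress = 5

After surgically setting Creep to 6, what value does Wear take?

Intervening sets Creep = 6 and removes its equation (Creep = min(Stress, Strain) + 1).
Wear = |Creep - Load|  [with Creep=6, Load=0]  = 6

6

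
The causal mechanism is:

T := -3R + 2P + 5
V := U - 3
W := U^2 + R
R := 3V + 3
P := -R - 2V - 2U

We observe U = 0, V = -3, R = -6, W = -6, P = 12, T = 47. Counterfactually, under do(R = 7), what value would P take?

-1

do(R=7) replaces the equation R := 3V + 3 with the constant R = 7.
V = U - 3  [with U=0]  = -3
P = -R - 2V - 2U  [with R=7, V=-3, U=0]  = -1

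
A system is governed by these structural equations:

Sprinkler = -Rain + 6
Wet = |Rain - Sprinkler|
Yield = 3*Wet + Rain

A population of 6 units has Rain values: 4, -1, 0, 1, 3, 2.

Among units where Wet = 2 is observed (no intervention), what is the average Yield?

E[Yield|Wet=2] averages over only the 2 units with Wet=2 (Rain = 4, 2): Yield = 10, 8, mean 9.

9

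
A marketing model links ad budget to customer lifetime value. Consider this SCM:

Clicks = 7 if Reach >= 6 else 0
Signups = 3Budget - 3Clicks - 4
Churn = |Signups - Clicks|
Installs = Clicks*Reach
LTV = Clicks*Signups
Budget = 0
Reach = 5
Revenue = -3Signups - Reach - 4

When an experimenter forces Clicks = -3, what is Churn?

The intervention breaks the incoming arrows to Clicks: Clicks = 7 if Reach >= 6 else 0 no longer applies, and Clicks = -3.
Signups = 3Budget - 3Clicks - 4  [with Budget=0, Clicks=-3]  = 5
Churn = |Signups - Clicks|  [with Signups=5, Clicks=-3]  = 8

8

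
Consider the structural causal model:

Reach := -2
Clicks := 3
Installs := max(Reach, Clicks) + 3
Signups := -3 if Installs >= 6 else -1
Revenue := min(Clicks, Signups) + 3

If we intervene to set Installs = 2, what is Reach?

-2

Under do(Installs=2), the mechanism Installs := max(Reach, Clicks) + 3 is discarded; Installs is fixed at 2.
Reach is not downstream of the intervention, so its value is determined by the original equations.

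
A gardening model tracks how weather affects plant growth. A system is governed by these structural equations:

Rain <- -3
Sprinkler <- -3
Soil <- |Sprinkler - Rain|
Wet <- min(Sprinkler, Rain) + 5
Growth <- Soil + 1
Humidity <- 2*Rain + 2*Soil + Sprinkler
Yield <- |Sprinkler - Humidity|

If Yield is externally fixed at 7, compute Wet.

2

Under do(Yield=7), the mechanism Yield <- |Sprinkler - Humidity| is discarded; Yield is fixed at 7.
Since Wet is not a descendant of the intervened variable, it is unaffected.
Wet = min(Sprinkler, Rain) + 5  [with Sprinkler=-3, Rain=-3]  = 2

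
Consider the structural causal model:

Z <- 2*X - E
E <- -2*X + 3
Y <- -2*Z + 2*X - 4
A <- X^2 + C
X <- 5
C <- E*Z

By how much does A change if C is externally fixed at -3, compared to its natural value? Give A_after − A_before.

116

Intervening sets C = -3 and removes its equation (C <- E*Z).
A = X^2 + C  [with X=5, C=-3]  = 22
Without intervention: E = -2*X + 3  [with X=5]  = -7; Z = 2*X - E  [with X=5, E=-7]  = 17; C = E*Z  [with E=-7, Z=17]  = -119; A = X^2 + C  [with X=5, C=-119]  = -94.
Change = 22 − (-94) = 116.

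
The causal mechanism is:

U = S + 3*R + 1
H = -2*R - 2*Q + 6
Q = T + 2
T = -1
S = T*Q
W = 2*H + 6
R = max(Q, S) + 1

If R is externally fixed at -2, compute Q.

The intervention breaks the incoming arrows to R: R = max(Q, S) + 1 no longer applies, and R = -2.
Since Q is not a descendant of the intervened variable, it is unaffected.
Q = T + 2  [with T=-1]  = 1

1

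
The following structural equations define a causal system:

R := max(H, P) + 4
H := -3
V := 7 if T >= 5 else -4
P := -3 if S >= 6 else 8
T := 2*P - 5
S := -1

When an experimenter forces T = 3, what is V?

-4

Intervening sets T = 3 and removes its equation (T := 2*P - 5).
V = 7 if T >= 5 else -4  [with T=3]  = -4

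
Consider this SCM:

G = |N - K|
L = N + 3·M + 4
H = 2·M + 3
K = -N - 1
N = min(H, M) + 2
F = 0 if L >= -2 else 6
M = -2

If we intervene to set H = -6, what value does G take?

7

Under do(H=-6), the mechanism H = 2·M + 3 is discarded; H is fixed at -6.
N = min(H, M) + 2  [with H=-6, M=-2]  = -4
K = -N - 1  [with N=-4]  = 3
G = |N - K|  [with N=-4, K=3]  = 7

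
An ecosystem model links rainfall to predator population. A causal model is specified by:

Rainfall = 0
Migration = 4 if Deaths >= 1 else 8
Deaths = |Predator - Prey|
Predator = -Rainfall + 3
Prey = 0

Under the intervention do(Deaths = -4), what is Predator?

3

Under do(Deaths=-4), the mechanism Deaths = |Predator - Prey| is discarded; Deaths is fixed at -4.
Since Predator is not a descendant of the intervened variable, it is unaffected.
Predator = -Rainfall + 3  [with Rainfall=0]  = 3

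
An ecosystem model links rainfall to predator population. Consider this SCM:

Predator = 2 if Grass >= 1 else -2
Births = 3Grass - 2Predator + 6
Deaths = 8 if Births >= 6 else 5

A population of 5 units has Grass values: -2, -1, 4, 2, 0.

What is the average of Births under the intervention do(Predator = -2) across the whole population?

11.8

do(Predator=-2) breaks Predator's dependence on Grass. With Predator=-2 fixed, Births across the units is 4, 7, 22, 16, 10, mean 11.8.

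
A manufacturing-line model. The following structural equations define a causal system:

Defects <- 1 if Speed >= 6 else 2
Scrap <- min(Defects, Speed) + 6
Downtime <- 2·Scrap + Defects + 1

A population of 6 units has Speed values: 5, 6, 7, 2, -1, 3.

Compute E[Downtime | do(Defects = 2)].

Every unit gets Defects=2 under the intervention. Downtime values become 19, 19, 19, 19, 13, 19; E[Downtime|do(Defects=2)] = 18.

18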